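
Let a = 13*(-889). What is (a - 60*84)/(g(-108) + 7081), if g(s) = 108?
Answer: -2371/1027 ≈ -2.3087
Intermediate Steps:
a = -11557
(a - 60*84)/(g(-108) + 7081) = (-11557 - 60*84)/(108 + 7081) = (-11557 - 5040)/7189 = -16597*1/7189 = -2371/1027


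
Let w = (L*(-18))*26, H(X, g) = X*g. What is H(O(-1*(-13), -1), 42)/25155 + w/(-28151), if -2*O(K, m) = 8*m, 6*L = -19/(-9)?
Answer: 2957186/236046135 ≈ 0.012528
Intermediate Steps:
L = 19/54 (L = (-19/(-9))/6 = (-19*(-⅑))/6 = (⅙)*(19/9) = 19/54 ≈ 0.35185)
O(K, m) = -4*m
w = -494/3 (w = ((19/54)*(-18))*26 = -19/3*26 = -494/3 ≈ -164.67)
H(O(-1*(-13), -1), 42)/25155 + w/(-28151) = (-4*(-1)*42)/25155 - 494/3/(-28151) = (4*42)*(1/25155) - 494/3*(-1/28151) = 168*(1/25155) + 494/84453 = 56/8385 + 494/84453 = 2957186/236046135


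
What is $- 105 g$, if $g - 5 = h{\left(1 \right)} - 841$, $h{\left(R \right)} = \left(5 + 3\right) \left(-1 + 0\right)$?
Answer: $88620$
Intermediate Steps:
$h{\left(R \right)} = -8$ ($h{\left(R \right)} = 8 \left(-1\right) = -8$)
$g = -844$ ($g = 5 - 849 = -844$)
$- 105 g = \left(-105\right) \left(-844\right) = 88620$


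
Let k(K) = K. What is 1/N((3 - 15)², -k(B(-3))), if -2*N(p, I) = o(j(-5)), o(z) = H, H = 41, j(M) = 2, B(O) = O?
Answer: -2/41 ≈ -0.048781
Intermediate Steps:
o(z) = 41
N(p, I) = -41/2 (N(p, I) = -½*41 = -41/2)
1/N((3 - 15)², -k(B(-3))) = 1/(-41/2) = -2/41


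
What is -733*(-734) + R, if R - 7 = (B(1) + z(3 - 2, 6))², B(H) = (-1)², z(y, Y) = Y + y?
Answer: 538093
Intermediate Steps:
B(H) = 1
R = 71 (R = 7 + (1 + (6 + (3 - 2)))² = 7 + (1 + (6 + 1))² = 7 + (1 + 7)² = 7 + 8² = 7 + 64 = 71)
-733*(-734) + R = -733*(-734) + 71 = 538022 + 71 = 538093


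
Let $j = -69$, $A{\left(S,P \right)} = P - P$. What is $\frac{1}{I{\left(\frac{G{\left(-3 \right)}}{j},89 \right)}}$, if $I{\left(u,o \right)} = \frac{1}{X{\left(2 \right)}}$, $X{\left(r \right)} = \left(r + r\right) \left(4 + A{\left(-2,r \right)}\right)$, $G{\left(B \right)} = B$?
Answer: $16$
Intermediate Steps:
$A{\left(S,P \right)} = 0$
$X{\left(r \right)} = 8 r$ ($X{\left(r \right)} = \left(r + r\right) \left(4 + 0\right) = 2 r 4 = 8 r$)
$I{\left(u,o \right)} = \frac{1}{16}$ ($I{\left(u,o \right)} = \frac{1}{8 \cdot 2} = \frac{1}{16}$)
$\frac{1}{I{\left(\frac{G{\left(-3 \right)}}{j},89 \right)}} = \frac{1}{\frac{1}{16}} = 16$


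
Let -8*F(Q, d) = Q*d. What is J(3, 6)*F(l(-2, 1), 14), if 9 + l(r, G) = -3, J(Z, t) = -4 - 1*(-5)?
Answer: 21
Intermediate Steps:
J(Z, t) = 1 (J(Z, t) = -4 + 5 = 1)
l(r, G) = -12 (l(r, G) = -9 - 3 = -12)
F(Q, d) = -Q*d/8
J(3, 6)*F(l(-2, 1), 14) = 1*(-⅛*(-12)*14) = 1*21 = 21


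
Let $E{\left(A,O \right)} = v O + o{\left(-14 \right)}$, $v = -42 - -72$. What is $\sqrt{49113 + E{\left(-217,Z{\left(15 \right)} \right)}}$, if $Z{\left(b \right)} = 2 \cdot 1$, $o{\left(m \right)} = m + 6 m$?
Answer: $5 \sqrt{1963} \approx 221.53$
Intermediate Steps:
$v = 30$ ($v = -42 + 72 = 30$)
$o{\left(m \right)} = 7 m$
$Z{\left(b \right)} = 2$
$E{\left(A,O \right)} = -98 + 30 O$ ($E{\left(A,O \right)} = 30 O + 7 \left(-14\right) = 30 O - 98 = -98 + 30 O$)
$\sqrt{49113 + E{\left(-217,Z{\left(15 \right)} \right)}} = \sqrt{49113 + \left(-98 + 30 \cdot 2\right)} = \sqrt{49113 + \left(-98 + 60\right)} = \sqrt{49113 - 38} = \sqrt{49075} = 5 \sqrt{1963}$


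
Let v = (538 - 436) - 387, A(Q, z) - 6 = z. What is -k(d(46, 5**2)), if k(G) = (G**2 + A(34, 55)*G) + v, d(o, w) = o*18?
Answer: -735807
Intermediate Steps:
A(Q, z) = 6 + z
v = -285 (v = 102 - 387 = -285)
d(o, w) = 18*o
k(G) = -285 + G**2 + 61*G (k(G) = (G**2 + (6 + 55)*G) - 285 = (G**2 + 61*G) - 285 = -285 + G**2 + 61*G)
-k(d(46, 5**2)) = -(-285 + (18*46)**2 + 61*(18*46)) = -(-285 + 828**2 + 61*828) = -(-285 + 685584 + 50508) = -1*735807 = -735807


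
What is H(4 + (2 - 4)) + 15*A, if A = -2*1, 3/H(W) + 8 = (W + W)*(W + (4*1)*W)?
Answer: -957/32 ≈ -29.906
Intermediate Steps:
H(W) = 3/(-8 + 10*W²) (H(W) = 3/(-8 + (W + W)*(W + (4*1)*W)) = 3/(-8 + (2*W)*(W + 4*W)) = 3/(-8 + (2*W)*(5*W)) = 3/(-8 + 10*W²))
A = -2
H(4 + (2 - 4)) + 15*A = 3/(2*(-4 + 5*(4 + (2 - 4))²)) + 15*(-2) = 3/(2*(-4 + 5*(4 - 2)²)) - 30 = 3/(2*(-4 + 5*2²)) - 30 = 3/(2*(-4 + 5*4)) - 30 = 3/(2*(-4 + 20)) - 30 = (3/2)/16 - 30 = (3/2)*(1/16) - 30 = 3/32 - 30 = -957/32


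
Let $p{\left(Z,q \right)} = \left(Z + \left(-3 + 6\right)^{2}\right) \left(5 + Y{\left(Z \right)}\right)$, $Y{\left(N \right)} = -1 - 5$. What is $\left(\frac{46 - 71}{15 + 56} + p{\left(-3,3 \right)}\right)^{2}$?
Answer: $\frac{203401}{5041} \approx 40.349$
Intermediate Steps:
$Y{\left(N \right)} = -6$
$p{\left(Z,q \right)} = -9 - Z$ ($p{\left(Z,q \right)} = \left(Z + \left(-3 + 6\right)^{2}\right) \left(5 - 6\right) = \left(Z + 3^{2}\right) \left(-1\right) = \left(Z + 9\right) \left(-1\right) = \left(9 + Z\right) \left(-1\right) = -9 - Z$)
$\left(\frac{46 - 71}{15 + 56} + p{\left(-3,3 \right)}\right)^{2} = \left(\frac{46 - 71}{15 + 56} - 6\right)^{2} = \left(- \frac{25}{71} + \left(-9 + 3\right)\right)^{2} = \left(\left(-25\right) \frac{1}{71} - 6\right)^{2} = \left(- \frac{25}{71} - 6\right)^{2} = \left(- \frac{451}{71}\right)^{2} = \frac{203401}{5041}$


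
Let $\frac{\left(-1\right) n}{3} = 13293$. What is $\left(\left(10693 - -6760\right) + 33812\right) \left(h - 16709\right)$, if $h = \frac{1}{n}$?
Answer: $- \frac{34159828438180}{39879} \approx -8.5659 \cdot 10^{8}$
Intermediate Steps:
$n = -39879$ ($n = \left(-3\right) 13293 = -39879$)
$h = - \frac{1}{39879}$ ($h = \frac{1}{-39879} = - \frac{1}{39879} \approx -2.5076 \cdot 10^{-5}$)
$\left(\left(10693 - -6760\right) + 33812\right) \left(h - 16709\right) = \left(\left(10693 - -6760\right) + 33812\right) \left(- \frac{1}{39879} - 16709\right) = \left(\left(10693 + 6760\right) + 33812\right) \left(- \frac{666338212}{39879}\right) = \left(17453 + 33812\right) \left(- \frac{666338212}{39879}\right) = 51265 \left(- \frac{666338212}{39879}\right) = - \frac{34159828438180}{39879}$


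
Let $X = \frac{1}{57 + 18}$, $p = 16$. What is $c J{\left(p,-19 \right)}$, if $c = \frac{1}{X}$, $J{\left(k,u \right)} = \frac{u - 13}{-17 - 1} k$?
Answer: $\frac{6400}{3} \approx 2133.3$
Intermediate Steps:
$X = \frac{1}{75} \approx 0.013333$
$J{\left(k,u \right)} = k \left(\frac{13}{18} - \frac{u}{18}\right)$ ($J{\left(k,u \right)} = \frac{-13 + u}{-18} k = \left(-13 + u\right) \left(- \frac{1}{18}\right) k = \left(\frac{13}{18} - \frac{u}{18}\right) k = k \left(\frac{13}{18} - \frac{u}{18}\right)$)
$c = 75$ ($c = \frac{1}{\frac{1}{75}} = 75$)
$c J{\left(p,-19 \right)} = 75 \cdot \frac{1}{18} \cdot 16 \left(13 - -19\right) = 75 \cdot \frac{1}{18} \cdot 16 \left(13 + 19\right) = 75 \cdot \frac{1}{18} \cdot 16 \cdot 32 = 75 \cdot \frac{256}{9} = \frac{6400}{3}$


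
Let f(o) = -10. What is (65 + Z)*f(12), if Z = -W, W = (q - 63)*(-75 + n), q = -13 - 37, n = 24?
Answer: 56980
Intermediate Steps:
q = -50
W = 5763 (W = (-50 - 63)*(-75 + 24) = -113*(-51) = 5763)
Z = -5763 (Z = -1*5763 = -5763)
(65 + Z)*f(12) = (65 - 5763)*(-10) = -5698*(-10) = 56980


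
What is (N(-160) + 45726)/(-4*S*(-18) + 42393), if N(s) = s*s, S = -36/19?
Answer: 1355194/802875 ≈ 1.6879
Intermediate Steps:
S = -36/19 (S = -36*1/19 = -36/19 ≈ -1.8947)
N(s) = s**2
(N(-160) + 45726)/(-4*S*(-18) + 42393) = ((-160)**2 + 45726)/(-4*(-36/19)*(-18) + 42393) = (25600 + 45726)/((144/19)*(-18) + 42393) = 71326/(-2592/19 + 42393) = 71326/(802875/19) = 71326*(19/802875) = 1355194/802875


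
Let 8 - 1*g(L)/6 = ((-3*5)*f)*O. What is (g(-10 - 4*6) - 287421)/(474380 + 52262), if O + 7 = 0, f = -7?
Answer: -282963/526642 ≈ -0.53730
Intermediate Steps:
O = -7 (O = -7 + 0 = -7)
g(L) = 4458 (g(L) = 48 - 6*-3*5*(-7)*(-7) = 48 - 6*(-15*(-7))*(-7) = 48 - 630*(-7) = 48 - 6*(-735) = 48 + 4410 = 4458)
(g(-10 - 4*6) - 287421)/(474380 + 52262) = (4458 - 287421)/(474380 + 52262) = -282963/526642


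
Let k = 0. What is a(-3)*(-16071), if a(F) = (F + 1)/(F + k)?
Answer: -10714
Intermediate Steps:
a(F) = (1 + F)/F (a(F) = (F + 1)/(F + 0) = (1 + F)/F)
a(-3)*(-16071) = ((1 - 3)/(-3))*(-16071) = -⅓*(-2)*(-16071) = (⅔)*(-16071) = -10714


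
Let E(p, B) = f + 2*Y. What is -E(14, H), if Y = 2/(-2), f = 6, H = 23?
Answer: -4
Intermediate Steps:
Y = -1 (Y = 2*(-½) = -1)
E(p, B) = 4 (E(p, B) = 6 + 2*(-1) = 6 - 2 = 4)
-E(14, H) = -1*4 = -4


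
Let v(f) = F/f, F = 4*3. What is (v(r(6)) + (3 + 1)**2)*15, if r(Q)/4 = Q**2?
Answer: 965/4 ≈ 241.25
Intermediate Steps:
F = 12
r(Q) = 4*Q**2
v(f) = 12/f
(v(r(6)) + (3 + 1)**2)*15 = (12/((4*6**2)) + (3 + 1)**2)*15 = (12/((4*36)) + 4**2)*15 = (12/144 + 16)*15 = (12*(1/144) + 16)*15 = (1/12 + 16)*15 = (193/12)*15 = 965/4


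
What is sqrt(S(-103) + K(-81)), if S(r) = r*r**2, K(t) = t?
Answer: 2*I*sqrt(273202) ≈ 1045.4*I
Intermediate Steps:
S(r) = r**3
sqrt(S(-103) + K(-81)) = sqrt((-103)**3 - 81) = sqrt(-1092727 - 81) = sqrt(-1092808) = 2*I*sqrt(273202)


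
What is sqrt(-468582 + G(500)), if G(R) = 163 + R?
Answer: 3*I*sqrt(51991) ≈ 684.05*I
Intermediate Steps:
sqrt(-468582 + G(500)) = sqrt(-468582 + (163 + 500)) = sqrt(-468582 + 663) = sqrt(-467919) = 3*I*sqrt(51991)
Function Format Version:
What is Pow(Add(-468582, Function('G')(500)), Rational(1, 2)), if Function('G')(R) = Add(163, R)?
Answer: Mul(3, I, Pow(51991, Rational(1, 2))) ≈ Mul(684.05, I)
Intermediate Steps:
Pow(Add(-468582, Function('G')(500)), Rational(1, 2)) = Pow(Add(-468582, Add(163, 500)), Rational(1, 2)) = Pow(Add(-468582, 663), Rational(1, 2)) = Pow(-467919, Rational(1, 2)) = Mul(3, I, Pow(51991, Rational(1, 2)))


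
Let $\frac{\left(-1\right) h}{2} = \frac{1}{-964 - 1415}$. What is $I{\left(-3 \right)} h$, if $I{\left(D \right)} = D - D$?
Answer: $0$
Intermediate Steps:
$I{\left(D \right)} = 0$
$h = \frac{2}{2379}$ ($h = - \frac{2}{-964 - 1415} = - \frac{2}{-2379} = \left(-2\right) \left(- \frac{1}{2379}\right) = \frac{2}{2379} \approx 0.00084069$)
$I{\left(-3 \right)} h = 0 \cdot \frac{2}{2379} = 0$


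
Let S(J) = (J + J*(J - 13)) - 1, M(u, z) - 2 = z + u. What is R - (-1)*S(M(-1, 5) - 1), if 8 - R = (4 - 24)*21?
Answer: 392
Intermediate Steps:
M(u, z) = 2 + u + z (M(u, z) = 2 + (z + u) = 2 + (u + z) = 2 + u + z)
S(J) = -1 + J + J*(-13 + J) (S(J) = (J + J*(-13 + J)) - 1 = -1 + J + J*(-13 + J))
R = 428 (R = 8 - (4 - 24)*21 = 8 - (-20)*21 = 8 - 1*(-420) = 8 + 420 = 428)
R - (-1)*S(M(-1, 5) - 1) = 428 - (-1)*(-1 + ((2 - 1 + 5) - 1)**2 - 12*((2 - 1 + 5) - 1)) = 428 - (-1)*(-1 + (6 - 1)**2 - 12*(6 - 1)) = 428 - (-1)*(-1 + 5**2 - 12*5) = 428 - (-1)*(-1 + 25 - 60) = 428 - (-1)*(-36) = 428 - 1*36 = 428 - 36 = 392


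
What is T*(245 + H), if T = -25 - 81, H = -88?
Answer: -16642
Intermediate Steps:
T = -106
T*(245 + H) = -106*(245 - 88) = -106*157 = -16642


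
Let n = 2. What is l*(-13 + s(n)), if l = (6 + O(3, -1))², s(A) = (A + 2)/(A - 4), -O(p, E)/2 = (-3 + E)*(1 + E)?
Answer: -540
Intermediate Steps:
O(p, E) = -2*(1 + E)*(-3 + E) (O(p, E) = -2*(-3 + E)*(1 + E) = -2*(1 + E)*(-3 + E))
s(A) = (2 + A)/(-4 + A)
l = 36 (l = (6 + (6 - 2*(-1)² + 4*(-1)))² = (6 + (6 - 2*1 - 4))² = (6 + (6 - 2 - 4))² = (6 + 0)² = 6² = 36)
l*(-13 + s(n)) = 36*(-13 + (2 + 2)/(-4 + 2)) = 36*(-13 + 4/(-2)) = 36*(-13 - ½*4) = 36*(-13 - 2) = 36*(-15) = -540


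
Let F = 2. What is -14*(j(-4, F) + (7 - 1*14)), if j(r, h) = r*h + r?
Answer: 266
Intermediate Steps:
j(r, h) = r + h*r (j(r, h) = h*r + r = r + h*r)
-14*(j(-4, F) + (7 - 1*14)) = -14*(-4*(1 + 2) + (7 - 1*14)) = -14*(-4*3 + (7 - 14)) = -14*(-12 - 7) = -14*(-19) = 266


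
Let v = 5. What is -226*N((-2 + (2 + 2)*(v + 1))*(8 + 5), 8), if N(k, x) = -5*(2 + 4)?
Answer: 6780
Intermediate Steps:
N(k, x) = -30 (N(k, x) = -5*6 = -30)
-226*N((-2 + (2 + 2)*(v + 1))*(8 + 5), 8) = -226*(-30) = 6780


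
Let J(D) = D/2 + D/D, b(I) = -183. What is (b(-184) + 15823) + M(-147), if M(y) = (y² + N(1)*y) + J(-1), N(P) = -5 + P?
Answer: 75675/2 ≈ 37838.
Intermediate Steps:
J(D) = 1 + D/2 (J(D) = D*(½) + 1 = D/2 + 1 = 1 + D/2)
M(y) = ½ + y² - 4*y (M(y) = (y² + (-5 + 1)*y) + (1 + (½)*(-1)) = (y² - 4*y) + (1 - ½) = (y² - 4*y) + ½ = ½ + y² - 4*y)
(b(-184) + 15823) + M(-147) = (-183 + 15823) + (½ + (-147)² - 4*(-147)) = 15640 + (½ + 21609 + 588) = 15640 + 44395/2 = 75675/2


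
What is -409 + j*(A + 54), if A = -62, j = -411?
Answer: 2879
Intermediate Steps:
-409 + j*(A + 54) = -409 - 411*(-62 + 54) = -409 - 411*(-8) = -409 + 3288 = 2879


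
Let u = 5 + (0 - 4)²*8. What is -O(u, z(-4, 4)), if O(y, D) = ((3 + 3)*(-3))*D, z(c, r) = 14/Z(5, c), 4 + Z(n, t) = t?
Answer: -63/2 ≈ -31.500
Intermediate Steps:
Z(n, t) = -4 + t
u = 133 (u = 5 + (-4)²*8 = 5 + 16*8 = 5 + 128 = 133)
z(c, r) = 14/(-4 + c)
O(y, D) = -18*D (O(y, D) = (6*(-3))*D = -18*D)
-O(u, z(-4, 4)) = -(-18)*14/(-4 - 4) = -(-18)*14/(-8) = -(-18)*14*(-⅛) = -(-18)*(-7)/4 = -1*63/2 = -63/2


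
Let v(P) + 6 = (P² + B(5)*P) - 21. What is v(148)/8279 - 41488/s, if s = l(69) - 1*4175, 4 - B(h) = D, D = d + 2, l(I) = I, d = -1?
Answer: 12797917/999811 ≈ 12.800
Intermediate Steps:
D = 1 (D = -1 + 2 = 1)
B(h) = 3 (B(h) = 4 - 1*1 = 4 - 1 = 3)
v(P) = -27 + P² + 3*P (v(P) = -6 + ((P² + 3*P) - 21) = -6 + (-21 + P² + 3*P) = -27 + P² + 3*P)
s = -4106 (s = 69 - 1*4175 = 69 - 4175 = -4106)
v(148)/8279 - 41488/s = (-27 + 148² + 3*148)/8279 - 41488/(-4106) = (-27 + 21904 + 444)*(1/8279) - 41488*(-1/4106) = 22321*(1/8279) + 20744/2053 = 1313/487 + 20744/2053 = 12797917/999811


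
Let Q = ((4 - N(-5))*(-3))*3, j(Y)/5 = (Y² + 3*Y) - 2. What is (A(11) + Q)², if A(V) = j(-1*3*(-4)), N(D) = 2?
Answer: 760384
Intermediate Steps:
j(Y) = -10 + 5*Y² + 15*Y (j(Y) = 5*((Y² + 3*Y) - 2) = 5*(-2 + Y² + 3*Y) = -10 + 5*Y² + 15*Y)
Q = -18 (Q = ((4 - 1*2)*(-3))*3 = ((4 - 2)*(-3))*3 = (2*(-3))*3 = -6*3 = -18)
A(V) = 890 (A(V) = -10 + 5*(-1*3*(-4))² + 15*(-1*3*(-4)) = -10 + 5*(-3*(-4))² + 15*(-3*(-4)) = -10 + 5*12² + 15*12 = -10 + 5*144 + 180 = -10 + 720 + 180 = 890)
(A(11) + Q)² = (890 - 18)² = 872² = 760384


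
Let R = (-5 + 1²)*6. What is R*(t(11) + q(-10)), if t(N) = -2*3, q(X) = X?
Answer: 384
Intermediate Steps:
t(N) = -6
R = -24 (R = (-5 + 1)*6 = -4*6 = -24)
R*(t(11) + q(-10)) = -24*(-6 - 10) = -24*(-16) = 384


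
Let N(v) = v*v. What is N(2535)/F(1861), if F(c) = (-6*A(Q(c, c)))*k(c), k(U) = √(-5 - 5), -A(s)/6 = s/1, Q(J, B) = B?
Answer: -142805*I*√10/14888 ≈ -30.332*I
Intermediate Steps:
A(s) = -6*s (A(s) = -6*s/1 = -6*s)
k(U) = I*√10 (k(U) = √(-10) = I*√10)
N(v) = v²
F(c) = 36*I*c*√10 (F(c) = (-(-36)*c)*(I*√10) = (36*c)*(I*√10) = 36*I*c*√10)
N(2535)/F(1861) = 2535²/((36*I*1861*√10)) = 6426225/((66996*I*√10)) = 6426225*(-I*√10/669960) = -142805*I*√10/14888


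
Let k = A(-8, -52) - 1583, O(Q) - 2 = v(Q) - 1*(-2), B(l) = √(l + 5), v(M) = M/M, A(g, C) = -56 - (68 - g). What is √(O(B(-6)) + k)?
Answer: 3*I*√190 ≈ 41.352*I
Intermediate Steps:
A(g, C) = -124 + g (A(g, C) = -56 + (-68 + g) = -124 + g)
v(M) = 1
B(l) = √(5 + l)
O(Q) = 5 (O(Q) = 2 + (1 - 1*(-2)) = 2 + (1 + 2) = 2 + 3 = 5)
k = -1715 (k = (-124 - 8) - 1583 = -132 - 1583 = -1715)
√(O(B(-6)) + k) = √(5 - 1715) = √(-1710) = 3*I*√190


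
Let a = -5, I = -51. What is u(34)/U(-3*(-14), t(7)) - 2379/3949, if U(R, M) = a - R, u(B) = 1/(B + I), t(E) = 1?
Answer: -1896872/3155251 ≈ -0.60118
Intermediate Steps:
u(B) = 1/(-51 + B) (u(B) = 1/(B - 51) = 1/(-51 + B))
U(R, M) = -5 - R
u(34)/U(-3*(-14), t(7)) - 2379/3949 = 1/((-51 + 34)*(-5 - (-3)*(-14))) - 2379/3949 = 1/((-17)*(-5 - 1*42)) - 2379*1/3949 = -1/(17*(-5 - 42)) - 2379/3949 = -1/17/(-47) - 2379/3949 = -1/17*(-1/47) - 2379/3949 = 1/799 - 2379/3949 = -1896872/3155251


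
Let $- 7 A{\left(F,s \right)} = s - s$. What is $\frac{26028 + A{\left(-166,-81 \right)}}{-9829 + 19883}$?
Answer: $\frac{13014}{5027} \approx 2.5888$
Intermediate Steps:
$A{\left(F,s \right)} = 0$ ($A{\left(F,s \right)} = - \frac{s - s}{7} = \left(- \frac{1}{7}\right) 0 = 0$)
$\frac{26028 + A{\left(-166,-81 \right)}}{-9829 + 19883} = \frac{26028 + 0}{-9829 + 19883} = \frac{26028}{10054} = 26028 \cdot \frac{1}{10054} = \frac{13014}{5027}$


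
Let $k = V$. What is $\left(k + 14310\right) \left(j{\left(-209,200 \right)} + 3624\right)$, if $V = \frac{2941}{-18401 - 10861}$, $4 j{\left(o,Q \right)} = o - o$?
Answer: $\frac{252916712516}{4877} \approx 5.1859 \cdot 10^{7}$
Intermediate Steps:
$j{\left(o,Q \right)} = 0$ ($j{\left(o,Q \right)} = \frac{o - o}{4} = \frac{1}{4} \cdot 0 = 0$)
$V = - \frac{2941}{29262}$ ($V = \frac{2941}{-29262} = 2941 \left(- \frac{1}{29262}\right) = - \frac{2941}{29262} \approx -0.10051$)
$k = - \frac{2941}{29262} \approx -0.10051$
$\left(k + 14310\right) \left(j{\left(-209,200 \right)} + 3624\right) = \left(- \frac{2941}{29262} + 14310\right) \left(0 + 3624\right) = \frac{418736279}{29262} \cdot 3624 = \frac{252916712516}{4877}$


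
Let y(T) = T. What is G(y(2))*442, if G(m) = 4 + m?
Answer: 2652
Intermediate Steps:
G(y(2))*442 = (4 + 2)*442 = 6*442 = 2652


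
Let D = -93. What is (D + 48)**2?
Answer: 2025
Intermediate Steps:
(D + 48)**2 = (-93 + 48)**2 = (-45)**2 = 2025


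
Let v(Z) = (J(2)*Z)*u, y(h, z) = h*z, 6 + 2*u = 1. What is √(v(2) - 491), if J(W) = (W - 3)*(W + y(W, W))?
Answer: I*√461 ≈ 21.471*I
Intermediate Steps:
u = -5/2 (u = -3 + (½)*1 = -3 + ½ = -5/2 ≈ -2.5000)
J(W) = (-3 + W)*(W + W²) (J(W) = (W - 3)*(W + W*W) = (-3 + W)*(W + W²))
v(Z) = 15*Z (v(Z) = ((2*(-3 + 2² - 2*2))*Z)*(-5/2) = ((2*(-3 + 4 - 4))*Z)*(-5/2) = ((2*(-3))*Z)*(-5/2) = -6*Z*(-5/2) = 15*Z)
√(v(2) - 491) = √(15*2 - 491) = √(30 - 491) = √(-461) = I*√461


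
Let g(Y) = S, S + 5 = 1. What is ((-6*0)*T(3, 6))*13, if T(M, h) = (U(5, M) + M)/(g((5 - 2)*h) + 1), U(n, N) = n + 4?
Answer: 0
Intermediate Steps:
U(n, N) = 4 + n
S = -4 (S = -5 + 1 = -4)
g(Y) = -4
T(M, h) = -3 - M/3 (T(M, h) = ((4 + 5) + M)/(-4 + 1) = (9 + M)/(-3) = (9 + M)*(-⅓) = -3 - M/3)
((-6*0)*T(3, 6))*13 = ((-6*0)*(-3 - ⅓*3))*13 = (0*(-3 - 1))*13 = (0*(-4))*13 = 0*13 = 0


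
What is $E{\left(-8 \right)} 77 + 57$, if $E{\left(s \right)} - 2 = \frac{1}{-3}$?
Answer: $\frac{556}{3} \approx 185.33$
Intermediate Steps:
$E{\left(s \right)} = \frac{5}{3}$ ($E{\left(s \right)} = 2 + \frac{1}{-3} = 2 - \frac{1}{3} = \frac{5}{3}$)
$E{\left(-8 \right)} 77 + 57 = \frac{5}{3} \cdot 77 + 57 = \frac{385}{3} + 57 = \frac{556}{3}$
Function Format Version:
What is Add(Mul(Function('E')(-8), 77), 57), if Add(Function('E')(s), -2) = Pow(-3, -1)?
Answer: Rational(556, 3) ≈ 185.33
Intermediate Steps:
Function('E')(s) = Rational(5, 3) (Function('E')(s) = Add(2, Pow(-3, -1)) = Add(2, Rational(-1, 3)) = Rational(5, 3))
Add(Mul(Function('E')(-8), 77), 57) = Add(Mul(Rational(5, 3), 77), 57) = Add(Rational(385, 3), 57) = Rational(556, 3)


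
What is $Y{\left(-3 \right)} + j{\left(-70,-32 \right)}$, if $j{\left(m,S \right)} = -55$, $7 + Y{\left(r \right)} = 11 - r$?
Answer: $-48$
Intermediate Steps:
$Y{\left(r \right)} = 4 - r$ ($Y{\left(r \right)} = -7 - \left(-11 + r\right) = 4 - r$)
$Y{\left(-3 \right)} + j{\left(-70,-32 \right)} = \left(4 - -3\right) - 55 = \left(4 + 3\right) - 55 = 7 - 55 = -48$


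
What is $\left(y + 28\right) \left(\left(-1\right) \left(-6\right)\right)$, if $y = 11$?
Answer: $234$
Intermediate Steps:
$\left(y + 28\right) \left(\left(-1\right) \left(-6\right)\right) = \left(11 + 28\right) \left(\left(-1\right) \left(-6\right)\right) = 39 \cdot 6 = 234$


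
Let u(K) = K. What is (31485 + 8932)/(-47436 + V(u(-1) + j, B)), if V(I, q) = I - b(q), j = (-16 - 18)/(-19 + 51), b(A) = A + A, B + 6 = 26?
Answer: -646672/759649 ≈ -0.85128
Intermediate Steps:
B = 20 (B = -6 + 26 = 20)
b(A) = 2*A
j = -17/16 (j = -34/32 = -34*1/32 = -17/16 ≈ -1.0625)
V(I, q) = I - 2*q
(31485 + 8932)/(-47436 + V(u(-1) + j, B)) = (31485 + 8932)/(-47436 + ((-1 - 17/16) - 2*20)) = 40417/(-47436 + (-33/16 - 40)) = 40417/(-47436 - 673/16) = 40417/(-759649/16) = 40417*(-16/759649) = -646672/759649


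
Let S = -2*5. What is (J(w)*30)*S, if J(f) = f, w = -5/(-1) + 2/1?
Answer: -2100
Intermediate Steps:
w = 7 (w = -5*(-1) + 2*1 = 5 + 2 = 7)
S = -10
(J(w)*30)*S = (7*30)*(-10) = 210*(-10) = -2100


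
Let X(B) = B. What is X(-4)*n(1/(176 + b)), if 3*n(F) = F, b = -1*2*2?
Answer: -1/129 ≈ -0.0077519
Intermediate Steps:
b = -4 (b = -2*2 = -4)
n(F) = F/3
X(-4)*n(1/(176 + b)) = -4/(3*(176 - 4)) = -4/(3*172) = -4*1/516 = -1/129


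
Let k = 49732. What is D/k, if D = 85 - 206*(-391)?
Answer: 80631/49732 ≈ 1.6213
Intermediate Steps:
D = 80631 (D = 85 + 80546 = 80631)
D/k = 80631/49732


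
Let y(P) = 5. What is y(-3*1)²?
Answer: 25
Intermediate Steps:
y(-3*1)² = 5² = 25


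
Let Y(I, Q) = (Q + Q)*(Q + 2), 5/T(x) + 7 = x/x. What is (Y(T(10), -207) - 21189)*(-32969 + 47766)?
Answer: 942287757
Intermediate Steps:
T(x) = -⅚ (T(x) = 5/(-7 + x/x) = 5/(-7 + 1) = 5/(-6) = 5*(-⅙) = -⅚)
Y(I, Q) = 2*Q*(2 + Q) (Y(I, Q) = (2*Q)*(2 + Q) = 2*Q*(2 + Q))
(Y(T(10), -207) - 21189)*(-32969 + 47766) = (2*(-207)*(2 - 207) - 21189)*(-32969 + 47766) = (2*(-207)*(-205) - 21189)*14797 = (84870 - 21189)*14797 = 63681*14797 = 942287757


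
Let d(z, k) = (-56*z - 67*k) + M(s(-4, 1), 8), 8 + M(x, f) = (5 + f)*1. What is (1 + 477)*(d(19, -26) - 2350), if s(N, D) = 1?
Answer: -796826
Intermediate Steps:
M(x, f) = -3 + f (M(x, f) = -8 + (5 + f)*1 = -8 + (5 + f) = -3 + f)
d(z, k) = 5 - 67*k - 56*z (d(z, k) = (-56*z - 67*k) + (-3 + 8) = (-67*k - 56*z) + 5 = 5 - 67*k - 56*z)
(1 + 477)*(d(19, -26) - 2350) = (1 + 477)*((5 - 67*(-26) - 56*19) - 2350) = 478*((5 + 1742 - 1064) - 2350) = 478*(683 - 2350) = 478*(-1667) = -796826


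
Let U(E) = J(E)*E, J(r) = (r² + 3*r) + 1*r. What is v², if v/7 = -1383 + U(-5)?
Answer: 97140736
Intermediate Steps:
J(r) = r² + 4*r (J(r) = (r² + 3*r) + r = r² + 4*r)
U(E) = E²*(4 + E) (U(E) = (E*(4 + E))*E = E²*(4 + E))
v = -9856 (v = 7*(-1383 + (-5)²*(4 - 5)) = 7*(-1383 + 25*(-1)) = 7*(-1383 - 25) = 7*(-1408) = -9856)
v² = (-9856)² = 97140736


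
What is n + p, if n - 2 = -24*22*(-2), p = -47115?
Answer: -46057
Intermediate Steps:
n = 1058 (n = 2 - 24*22*(-2) = 2 - 528*(-2) = 2 + 1056 = 1058)
n + p = 1058 - 47115 = -46057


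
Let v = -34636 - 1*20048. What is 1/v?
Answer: -1/54684 ≈ -1.8287e-5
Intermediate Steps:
v = -54684 (v = -34636 - 20048 = -54684)
1/v = 1/(-54684) = -1/54684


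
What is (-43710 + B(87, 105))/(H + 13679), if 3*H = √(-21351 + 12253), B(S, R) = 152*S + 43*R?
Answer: -3197315781/1684044467 + 77913*I*√9098/1684044467 ≈ -1.8986 + 0.004413*I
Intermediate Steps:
B(S, R) = 43*R + 152*S
H = I*√9098/3 (H = √(-21351 + 12253)/3 = √(-9098)/3 = (I*√9098)/3 = I*√9098/3 ≈ 31.794*I)
(-43710 + B(87, 105))/(H + 13679) = (-43710 + (43*105 + 152*87))/(I*√9098/3 + 13679) = (-43710 + (4515 + 13224))/(13679 + I*√9098/3) = (-43710 + 17739)/(13679 + I*√9098/3) = -25971/(13679 + I*√9098/3)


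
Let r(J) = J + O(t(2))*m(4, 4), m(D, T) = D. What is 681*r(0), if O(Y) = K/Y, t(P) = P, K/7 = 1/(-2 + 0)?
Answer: -4767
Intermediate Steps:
K = -7/2 (K = 7/(-2 + 0) = 7/(-2) = 7*(-1/2) = -7/2 ≈ -3.5000)
O(Y) = -7/(2*Y)
r(J) = -7 + J (r(J) = J - 7/2/2*4 = J - 7/2*1/2*4 = J - 7/4*4 = J - 7 = -7 + J)
681*r(0) = 681*(-7 + 0) = 681*(-7) = -4767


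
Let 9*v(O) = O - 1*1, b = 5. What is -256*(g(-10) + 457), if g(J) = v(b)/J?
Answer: -5264128/45 ≈ -1.1698e+5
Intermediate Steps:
v(O) = -1/9 + O/9 (v(O) = (O - 1*1)/9 = (O - 1)/9 = (-1 + O)/9 = -1/9 + O/9)
g(J) = 4/(9*J) (g(J) = (-1/9 + (1/9)*5)/J = (-1/9 + 5/9)/J = 4/(9*J))
-256*(g(-10) + 457) = -256*((4/9)/(-10) + 457) = -256*((4/9)*(-1/10) + 457) = -256*(-2/45 + 457) = -256*20563/45 = -5264128/45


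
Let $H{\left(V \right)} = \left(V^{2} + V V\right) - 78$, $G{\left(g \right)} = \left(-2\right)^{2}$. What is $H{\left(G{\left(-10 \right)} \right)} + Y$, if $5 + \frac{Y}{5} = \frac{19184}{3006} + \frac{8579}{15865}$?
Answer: $- \frac{1039096}{28557} \approx -36.387$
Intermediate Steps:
$G{\left(g \right)} = 4$
$Y = \frac{274526}{28557}$ ($Y = -25 + 5 \left(\frac{19184}{3006} + \frac{8579}{15865}\right) = -25 + 5 \left(19184 \cdot \frac{1}{3006} + 8579 \cdot \frac{1}{15865}\right) = -25 + 5 \left(\frac{9592}{1503} + \frac{8579}{15865}\right) = -25 + 5 \cdot \frac{988451}{142785} = -25 + \frac{988451}{28557} = \frac{274526}{28557} \approx 9.6133$)
$H{\left(V \right)} = -78 + 2 V^{2}$ ($H{\left(V \right)} = \left(V^{2} + V^{2}\right) - 78 = 2 V^{2} - 78 = -78 + 2 V^{2}$)
$H{\left(G{\left(-10 \right)} \right)} + Y = \left(-78 + 2 \cdot 4^{2}\right) + \frac{274526}{28557} = \left(-78 + 2 \cdot 16\right) + \frac{274526}{28557} = \left(-78 + 32\right) + \frac{274526}{28557} = -46 + \frac{274526}{28557} = - \frac{1039096}{28557}$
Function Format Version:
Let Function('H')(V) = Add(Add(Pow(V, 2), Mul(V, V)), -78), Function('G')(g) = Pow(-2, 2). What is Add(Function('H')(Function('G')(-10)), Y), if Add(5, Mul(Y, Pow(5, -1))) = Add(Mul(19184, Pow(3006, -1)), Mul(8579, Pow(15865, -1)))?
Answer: Rational(-1039096, 28557) ≈ -36.387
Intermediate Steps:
Function('G')(g) = 4
Y = Rational(274526, 28557) (Y = Add(-25, Mul(5, Add(Mul(19184, Pow(3006, -1)), Mul(8579, Pow(15865, -1))))) = Add(-25, Mul(5, Add(Mul(19184, Rational(1, 3006)), Mul(8579, Rational(1, 15865))))) = Add(-25, Mul(5, Add(Rational(9592, 1503), Rational(8579, 15865)))) = Add(-25, Mul(5, Rational(988451, 142785))) = Add(-25, Rational(988451, 28557)) = Rational(274526, 28557) ≈ 9.6133)
Function('H')(V) = Add(-78, Mul(2, Pow(V, 2))) (Function('H')(V) = Add(Add(Pow(V, 2), Pow(V, 2)), -78) = Add(Mul(2, Pow(V, 2)), -78) = Add(-78, Mul(2, Pow(V, 2))))
Add(Function('H')(Function('G')(-10)), Y) = Add(Add(-78, Mul(2, Pow(4, 2))), Rational(274526, 28557)) = Add(Add(-78, Mul(2, 16)), Rational(274526, 28557)) = Add(Add(-78, 32), Rational(274526, 28557)) = Add(-46, Rational(274526, 28557)) = Rational(-1039096, 28557)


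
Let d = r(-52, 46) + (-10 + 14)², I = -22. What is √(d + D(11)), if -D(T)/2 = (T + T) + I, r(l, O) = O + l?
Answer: √10 ≈ 3.1623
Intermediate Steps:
D(T) = 44 - 4*T (D(T) = -2*((T + T) - 22) = -2*(2*T - 22) = -2*(-22 + 2*T) = 44 - 4*T)
d = 10 (d = (46 - 52) + (-10 + 14)² = -6 + 4² = -6 + 16 = 10)
√(d + D(11)) = √(10 + (44 - 4*11)) = √(10 + (44 - 44)) = √(10 + 0) = √10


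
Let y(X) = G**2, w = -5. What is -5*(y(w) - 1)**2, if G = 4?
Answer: -1125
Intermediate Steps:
y(X) = 16 (y(X) = 4**2 = 16)
-5*(y(w) - 1)**2 = -5*(16 - 1)**2 = -5*15**2 = -5*225 = -1125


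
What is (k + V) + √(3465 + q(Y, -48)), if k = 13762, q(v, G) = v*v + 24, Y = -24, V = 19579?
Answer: 33341 + √4065 ≈ 33405.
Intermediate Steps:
q(v, G) = 24 + v² (q(v, G) = v² + 24 = 24 + v²)
(k + V) + √(3465 + q(Y, -48)) = (13762 + 19579) + √(3465 + (24 + (-24)²)) = 33341 + √(3465 + (24 + 576)) = 33341 + √(3465 + 600) = 33341 + √4065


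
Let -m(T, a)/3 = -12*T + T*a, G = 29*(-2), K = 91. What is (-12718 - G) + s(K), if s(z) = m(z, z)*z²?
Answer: -178608987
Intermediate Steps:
G = -58
m(T, a) = 36*T - 3*T*a (m(T, a) = -3*(-12*T + T*a) = 36*T - 3*T*a)
s(z) = 3*z³*(12 - z) (s(z) = (3*z*(12 - z))*z² = 3*z³*(12 - z))
(-12718 - G) + s(K) = (-12718 - 1*(-58)) + 3*91³*(12 - 1*91) = (-12718 + 58) + 3*753571*(12 - 91) = -12660 + 3*753571*(-79) = -12660 - 178596327 = -178608987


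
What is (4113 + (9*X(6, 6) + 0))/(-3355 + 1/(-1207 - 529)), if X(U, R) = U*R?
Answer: -2567544/1941427 ≈ -1.3225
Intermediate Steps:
X(U, R) = R*U
(4113 + (9*X(6, 6) + 0))/(-3355 + 1/(-1207 - 529)) = (4113 + (9*(6*6) + 0))/(-3355 + 1/(-1207 - 529)) = (4113 + (9*36 + 0))/(-3355 + 1/(-1736)) = (4113 + (324 + 0))/(-3355 - 1/1736) = (4113 + 324)/(-5824281/1736) = 4437*(-1736/5824281) = -2567544/1941427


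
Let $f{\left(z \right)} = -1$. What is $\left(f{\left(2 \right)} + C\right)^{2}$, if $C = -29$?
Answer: $900$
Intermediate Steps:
$\left(f{\left(2 \right)} + C\right)^{2} = \left(-1 - 29\right)^{2} = \left(-30\right)^{2} = 900$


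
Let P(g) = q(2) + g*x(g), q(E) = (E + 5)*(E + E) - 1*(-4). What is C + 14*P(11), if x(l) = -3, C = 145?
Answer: 131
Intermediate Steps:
q(E) = 4 + 2*E*(5 + E) (q(E) = (5 + E)*(2*E) + 4 = 2*E*(5 + E) + 4 = 4 + 2*E*(5 + E))
P(g) = 32 - 3*g (P(g) = (4 + 2*2**2 + 10*2) + g*(-3) = (4 + 2*4 + 20) - 3*g = (4 + 8 + 20) - 3*g = 32 - 3*g)
C + 14*P(11) = 145 + 14*(32 - 3*11) = 145 + 14*(32 - 33) = 145 + 14*(-1) = 145 - 14 = 131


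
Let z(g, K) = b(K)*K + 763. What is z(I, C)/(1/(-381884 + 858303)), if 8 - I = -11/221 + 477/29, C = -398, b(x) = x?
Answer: 75830182973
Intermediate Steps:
I = -53826/6409 (I = 8 - (-11/221 + 477/29) = 8 - 1*105098/6409 = 8 - 105098/6409 = -53826/6409 ≈ -8.3985)
z(g, K) = 763 + K² (z(g, K) = K*K + 763 = K² + 763 = 763 + K²)
z(I, C)/(1/(-381884 + 858303)) = (763 + (-398)²)/(1/(-381884 + 858303)) = (763 + 158404)/(1/476419) = 159167/(1/476419) = 159167*476419 = 75830182973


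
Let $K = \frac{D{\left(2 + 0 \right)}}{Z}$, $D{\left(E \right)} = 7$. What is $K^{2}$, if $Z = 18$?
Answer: $\frac{49}{324} \approx 0.15123$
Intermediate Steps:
$K = \frac{7}{18} \approx 0.38889$
$K^{2} = \left(\frac{7}{18}\right)^{2} = \frac{49}{324}$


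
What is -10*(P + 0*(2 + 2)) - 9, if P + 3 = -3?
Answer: 51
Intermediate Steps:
P = -6 (P = -3 - 3 = -6)
-10*(P + 0*(2 + 2)) - 9 = -10*(-6 + 0*(2 + 2)) - 9 = -10*(-6 + 0*4) - 9 = -10*(-6 + 0) - 9 = -10*(-6) - 9 = 60 - 9 = 51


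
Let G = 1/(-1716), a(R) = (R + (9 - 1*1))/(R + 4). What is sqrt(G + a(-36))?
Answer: sqrt(2574858)/1716 ≈ 0.93510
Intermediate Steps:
a(R) = (8 + R)/(4 + R) (a(R) = (R + (9 - 1))/(4 + R) = (R + 8)/(4 + R) = (8 + R)/(4 + R))
G = -1/1716 ≈ -0.00058275
sqrt(G + a(-36)) = sqrt(-1/1716 + (8 - 36)/(4 - 36)) = sqrt(-1/1716 - 28/(-32)) = sqrt(-1/1716 - 1/32*(-28)) = sqrt(-1/1716 + 7/8) = sqrt(3001/3432) = sqrt(2574858)/1716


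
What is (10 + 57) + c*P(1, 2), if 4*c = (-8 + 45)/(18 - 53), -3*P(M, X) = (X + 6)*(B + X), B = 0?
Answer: 7183/105 ≈ 68.410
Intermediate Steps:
P(M, X) = -X*(6 + X)/3 (P(M, X) = -(X + 6)*(0 + X)/3 = -(6 + X)*X/3 = -X*(6 + X)/3)
c = -37/140 (c = ((-8 + 45)/(18 - 53))/4 = (37/(-35))/4 = (37*(-1/35))/4 = (1/4)*(-37/35) = -37/140 ≈ -0.26429)
(10 + 57) + c*P(1, 2) = (10 + 57) - 37*2*(-6 - 1*2)/420 = 67 - 37*2*(-6 - 2)/420 = 67 - 37*2*(-8)/420 = 67 - 37/140*(-16/3) = 67 + 148/105 = 7183/105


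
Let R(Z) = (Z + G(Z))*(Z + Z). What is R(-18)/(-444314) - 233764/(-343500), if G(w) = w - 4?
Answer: 12921247237/19077732375 ≈ 0.67729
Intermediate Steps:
G(w) = -4 + w
R(Z) = 2*Z*(-4 + 2*Z) (R(Z) = (Z + (-4 + Z))*(Z + Z) = (-4 + 2*Z)*(2*Z) = 2*Z*(-4 + 2*Z))
R(-18)/(-444314) - 233764/(-343500) = (4*(-18)*(-2 - 18))/(-444314) - 233764/(-343500) = (4*(-18)*(-20))*(-1/444314) - 233764*(-1/343500) = 1440*(-1/444314) + 58441/85875 = -720/222157 + 58441/85875 = 12921247237/19077732375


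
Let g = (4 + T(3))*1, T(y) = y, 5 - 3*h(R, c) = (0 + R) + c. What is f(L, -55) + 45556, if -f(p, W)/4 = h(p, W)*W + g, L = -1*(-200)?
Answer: 105784/3 ≈ 35261.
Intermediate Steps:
h(R, c) = 5/3 - R/3 - c/3 (h(R, c) = 5/3 - ((0 + R) + c)/3 = 5/3 - (R + c)/3 = 5/3 + (-R/3 - c/3) = 5/3 - R/3 - c/3)
g = 7 (g = (4 + 3)*1 = 7*1 = 7)
L = 200
f(p, W) = -28 - 4*W*(5/3 - W/3 - p/3) (f(p, W) = -4*((5/3 - p/3 - W/3)*W + 7) = -4*((5/3 - W/3 - p/3)*W + 7) = -4*(W*(5/3 - W/3 - p/3) + 7) = -4*(7 + W*(5/3 - W/3 - p/3)) = -28 - 4*W*(5/3 - W/3 - p/3))
f(L, -55) + 45556 = (-28 + (4/3)*(-55)*(-5 - 55 + 200)) + 45556 = (-28 + (4/3)*(-55)*140) + 45556 = (-28 - 30800/3) + 45556 = -30884/3 + 45556 = 105784/3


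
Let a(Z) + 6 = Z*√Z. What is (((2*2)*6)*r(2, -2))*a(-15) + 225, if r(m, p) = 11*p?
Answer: 3393 + 7920*I*√15 ≈ 3393.0 + 30674.0*I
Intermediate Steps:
a(Z) = -6 + Z^(3/2) (a(Z) = -6 + Z*√Z = -6 + Z^(3/2))
(((2*2)*6)*r(2, -2))*a(-15) + 225 = (((2*2)*6)*(11*(-2)))*(-6 + (-15)^(3/2)) + 225 = ((4*6)*(-22))*(-6 - 15*I*√15) + 225 = (24*(-22))*(-6 - 15*I*√15) + 225 = -528*(-6 - 15*I*√15) + 225 = (3168 + 7920*I*√15) + 225 = 3393 + 7920*I*√15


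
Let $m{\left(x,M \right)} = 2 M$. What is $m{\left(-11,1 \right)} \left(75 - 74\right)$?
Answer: $2$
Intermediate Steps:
$m{\left(-11,1 \right)} \left(75 - 74\right) = 2 \cdot 1 \left(75 - 74\right) = 2 \cdot 1 = 2$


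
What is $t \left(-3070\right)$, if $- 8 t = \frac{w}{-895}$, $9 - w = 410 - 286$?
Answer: $\frac{35305}{716} \approx 49.309$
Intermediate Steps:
$w = -115$ ($w = 9 - \left(410 - 286\right) = 9 - 124 = -115$)
$t = - \frac{23}{1432}$ ($t = - \frac{\left(-115\right) \frac{1}{-895}}{8} = - \frac{\left(-115\right) \left(- \frac{1}{895}\right)}{8} = \left(- \frac{1}{8}\right) \frac{23}{179} = - \frac{23}{1432} \approx -0.016061$)
$t \left(-3070\right) = \left(- \frac{23}{1432}\right) \left(-3070\right) = \frac{35305}{716}$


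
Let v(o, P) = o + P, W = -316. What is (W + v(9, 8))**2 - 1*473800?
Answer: -384399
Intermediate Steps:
v(o, P) = P + o
(W + v(9, 8))**2 - 1*473800 = (-316 + (8 + 9))**2 - 1*473800 = (-316 + 17)**2 - 473800 = (-299)**2 - 473800 = 89401 - 473800 = -384399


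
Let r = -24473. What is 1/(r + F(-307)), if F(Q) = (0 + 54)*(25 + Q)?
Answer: -1/39701 ≈ -2.5188e-5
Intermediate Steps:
F(Q) = 1350 + 54*Q (F(Q) = 54*(25 + Q) = 1350 + 54*Q)
1/(r + F(-307)) = 1/(-24473 + (1350 + 54*(-307))) = 1/(-24473 + (1350 - 16578)) = 1/(-24473 - 15228) = 1/(-39701) = -1/39701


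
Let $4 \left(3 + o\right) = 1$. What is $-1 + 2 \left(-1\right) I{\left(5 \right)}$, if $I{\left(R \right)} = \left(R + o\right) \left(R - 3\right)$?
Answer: $-10$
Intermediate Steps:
$o = - \frac{11}{4}$ ($o = -3 + \frac{1}{4} \cdot 1 = -3 + \frac{1}{4} = - \frac{11}{4} \approx -2.75$)
$I{\left(R \right)} = \left(-3 + R\right) \left(- \frac{11}{4} + R\right)$ ($I{\left(R \right)} = \left(R - \frac{11}{4}\right) \left(R - 3\right) = \left(- \frac{11}{4} + R\right) \left(-3 + R\right) = \left(-3 + R\right) \left(- \frac{11}{4} + R\right)$)
$-1 + 2 \left(-1\right) I{\left(5 \right)} = -1 + 2 \left(-1\right) \left(\frac{33}{4} + 5^{2} - \frac{115}{4}\right) = -1 - 2 \left(\frac{33}{4} + 25 - \frac{115}{4}\right) = -1 - 9 = -10$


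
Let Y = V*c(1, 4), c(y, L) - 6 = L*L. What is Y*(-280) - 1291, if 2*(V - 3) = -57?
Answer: 155789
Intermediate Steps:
V = -51/2 (V = 3 + (½)*(-57) = 3 - 57/2 = -51/2 ≈ -25.500)
c(y, L) = 6 + L² (c(y, L) = 6 + L*L = 6 + L²)
Y = -561 (Y = -51*(6 + 4²)/2 = -51*(6 + 16)/2 = -51/2*22 = -561)
Y*(-280) - 1291 = -561*(-280) - 1291 = 157080 - 1291 = 155789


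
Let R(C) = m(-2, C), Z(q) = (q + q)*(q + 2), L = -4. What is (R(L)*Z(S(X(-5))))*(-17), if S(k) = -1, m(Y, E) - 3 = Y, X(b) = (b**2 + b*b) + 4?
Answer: 34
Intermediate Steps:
X(b) = 4 + 2*b**2 (X(b) = (b**2 + b**2) + 4 = 2*b**2 + 4 = 4 + 2*b**2)
m(Y, E) = 3 + Y
Z(q) = 2*q*(2 + q) (Z(q) = (2*q)*(2 + q) = 2*q*(2 + q))
R(C) = 1 (R(C) = 3 - 2 = 1)
(R(L)*Z(S(X(-5))))*(-17) = (1*(2*(-1)*(2 - 1)))*(-17) = (1*(2*(-1)*1))*(-17) = (1*(-2))*(-17) = -2*(-17) = 34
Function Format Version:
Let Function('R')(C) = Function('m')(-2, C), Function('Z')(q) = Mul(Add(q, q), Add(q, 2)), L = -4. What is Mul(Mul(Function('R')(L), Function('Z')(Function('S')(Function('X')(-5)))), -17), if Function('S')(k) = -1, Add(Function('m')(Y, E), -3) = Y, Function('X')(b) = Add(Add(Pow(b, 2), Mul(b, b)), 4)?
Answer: 34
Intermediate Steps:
Function('X')(b) = Add(4, Mul(2, Pow(b, 2))) (Function('X')(b) = Add(Add(Pow(b, 2), Pow(b, 2)), 4) = Add(Mul(2, Pow(b, 2)), 4) = Add(4, Mul(2, Pow(b, 2))))
Function('m')(Y, E) = Add(3, Y)
Function('Z')(q) = Mul(2, q, Add(2, q)) (Function('Z')(q) = Mul(Mul(2, q), Add(2, q)) = Mul(2, q, Add(2, q)))
Function('R')(C) = 1 (Function('R')(C) = Add(3, -2) = 1)
Mul(Mul(Function('R')(L), Function('Z')(Function('S')(Function('X')(-5)))), -17) = Mul(Mul(1, Mul(2, -1, Add(2, -1))), -17) = Mul(Mul(1, Mul(2, -1, 1)), -17) = Mul(Mul(1, -2), -17) = Mul(-2, -17) = 34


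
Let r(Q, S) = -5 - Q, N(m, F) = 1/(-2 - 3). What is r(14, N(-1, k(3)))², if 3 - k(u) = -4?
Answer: 361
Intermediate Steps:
k(u) = 7 (k(u) = 3 - 1*(-4) = 3 + 4 = 7)
N(m, F) = -⅕ (N(m, F) = 1/(-5) = -⅕)
r(14, N(-1, k(3)))² = (-5 - 1*14)² = (-5 - 14)² = (-19)² = 361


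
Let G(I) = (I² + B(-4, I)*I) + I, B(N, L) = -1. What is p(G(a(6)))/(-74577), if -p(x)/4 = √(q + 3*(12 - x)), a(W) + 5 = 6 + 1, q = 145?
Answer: 52/74577 ≈ 0.00069727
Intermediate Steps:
a(W) = 2 (a(W) = -5 + (6 + 1) = -5 + 7 = 2)
G(I) = I² (G(I) = (I² - I) + I = I²)
p(x) = -4*√(181 - 3*x) (p(x) = -4*√(145 + 3*(12 - x)) = -4*√(145 + (36 - 3*x)) = -4*√(181 - 3*x))
p(G(a(6)))/(-74577) = -4*√(181 - 3*2²)/(-74577) = -4*√(181 - 3*4)*(-1/74577) = -4*√(181 - 12)*(-1/74577) = -4*√169*(-1/74577) = -4*13*(-1/74577) = -52*(-1/74577) = 52/74577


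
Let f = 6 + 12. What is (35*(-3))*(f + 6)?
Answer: -2520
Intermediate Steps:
f = 18
(35*(-3))*(f + 6) = (35*(-3))*(18 + 6) = -105*24 = -2520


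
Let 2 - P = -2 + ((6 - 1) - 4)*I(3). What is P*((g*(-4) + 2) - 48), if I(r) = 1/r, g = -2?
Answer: -418/3 ≈ -139.33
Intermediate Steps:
P = 11/3 (P = 2 - (-2 + ((6 - 1) - 4)/3) = 2 - (-2 + (5 - 4)*(⅓)) = 2 - (-2 + 1*(⅓)) = 2 - (-2 + ⅓) = 2 - 1*(-5/3) = 2 + 5/3 = 11/3 ≈ 3.6667)
P*((g*(-4) + 2) - 48) = 11*((-2*(-4) + 2) - 48)/3 = 11*((8 + 2) - 48)/3 = 11*(10 - 48)/3 = (11/3)*(-38) = -418/3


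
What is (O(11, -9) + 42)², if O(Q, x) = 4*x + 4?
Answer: 100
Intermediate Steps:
O(Q, x) = 4 + 4*x
(O(11, -9) + 42)² = ((4 + 4*(-9)) + 42)² = ((4 - 36) + 42)² = (-32 + 42)² = 10² = 100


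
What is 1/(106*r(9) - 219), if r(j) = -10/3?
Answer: -3/1717 ≈ -0.0017472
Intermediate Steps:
r(j) = -10/3 (r(j) = -10*1/3 = -10/3)
1/(106*r(9) - 219) = 1/(106*(-10/3) - 219) = 1/(-1060/3 - 219) = 1/(-1717/3) = -3/1717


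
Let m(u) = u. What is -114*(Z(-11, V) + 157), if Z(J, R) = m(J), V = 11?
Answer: -16644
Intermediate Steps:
Z(J, R) = J
-114*(Z(-11, V) + 157) = -114*(-11 + 157) = -114*146 = -16644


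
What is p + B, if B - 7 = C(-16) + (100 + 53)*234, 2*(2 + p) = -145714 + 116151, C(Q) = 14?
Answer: 42079/2 ≈ 21040.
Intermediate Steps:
p = -29567/2 (p = -2 + (-145714 + 116151)/2 = -2 + (½)*(-29563) = -2 - 29563/2 = -29567/2 ≈ -14784.)
B = 35823 (B = 7 + (14 + (100 + 53)*234) = 7 + (14 + 153*234) = 7 + (14 + 35802) = 7 + 35816 = 35823)
p + B = -29567/2 + 35823 = 42079/2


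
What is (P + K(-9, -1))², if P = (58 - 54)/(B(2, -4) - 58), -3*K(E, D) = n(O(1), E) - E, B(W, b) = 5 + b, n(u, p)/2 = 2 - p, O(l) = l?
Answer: 351649/3249 ≈ 108.23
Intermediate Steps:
n(u, p) = 4 - 2*p (n(u, p) = 2*(2 - p) = 4 - 2*p)
K(E, D) = -4/3 + E (K(E, D) = -((4 - 2*E) - E)/3 = -(4 - 3*E)/3 = -4/3 + E)
P = -4/57 (P = (58 - 54)/((5 - 4) - 58) = 4/(1 - 58) = 4/(-57) = 4*(-1/57) = -4/57 ≈ -0.070175)
(P + K(-9, -1))² = (-4/57 + (-4/3 - 9))² = (-4/57 - 31/3)² = (-593/57)² = 351649/3249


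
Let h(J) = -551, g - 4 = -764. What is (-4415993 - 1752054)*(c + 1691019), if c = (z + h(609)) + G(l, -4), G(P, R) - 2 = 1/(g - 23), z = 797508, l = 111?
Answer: -12015890775942331/783 ≈ -1.5346e+13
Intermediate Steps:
g = -760 (g = 4 - 764 = -760)
G(P, R) = 1565/783 (G(P, R) = 2 + 1/(-760 - 23) = 2 + 1/(-783) = 2 - 1/783 = 1565/783)
c = 624018896/783 (c = (797508 - 551) + 1565/783 = 796957 + 1565/783 = 624018896/783 ≈ 7.9696e+5)
(-4415993 - 1752054)*(c + 1691019) = (-4415993 - 1752054)*(624018896/783 + 1691019) = -6168047*1948086773/783 = -12015890775942331/783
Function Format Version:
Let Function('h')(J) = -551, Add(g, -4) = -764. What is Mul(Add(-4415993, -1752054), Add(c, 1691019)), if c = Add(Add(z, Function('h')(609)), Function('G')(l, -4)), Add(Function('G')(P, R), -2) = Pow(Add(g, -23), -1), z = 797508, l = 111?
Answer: Rational(-12015890775942331, 783) ≈ -1.5346e+13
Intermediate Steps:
g = -760 (g = Add(4, -764) = -760)
Function('G')(P, R) = Rational(1565, 783) (Function('G')(P, R) = Add(2, Pow(Add(-760, -23), -1)) = Add(2, Pow(-783, -1)) = Add(2, Rational(-1, 783)) = Rational(1565, 783))
c = Rational(624018896, 783) (c = Add(Add(797508, -551), Rational(1565, 783)) = Add(796957, Rational(1565, 783)) = Rational(624018896, 783) ≈ 7.9696e+5)
Mul(Add(-4415993, -1752054), Add(c, 1691019)) = Mul(Add(-4415993, -1752054), Add(Rational(624018896, 783), 1691019)) = Mul(-6168047, Rational(1948086773, 783)) = Rational(-12015890775942331, 783)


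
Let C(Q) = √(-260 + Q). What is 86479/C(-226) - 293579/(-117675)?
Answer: 293579/117675 - 86479*I*√6/54 ≈ 2.4948 - 3922.8*I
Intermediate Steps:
86479/C(-226) - 293579/(-117675) = 86479/(√(-260 - 226)) - 293579/(-117675) = 86479/(√(-486)) - 293579*(-1/117675) = 86479/((9*I*√6)) + 293579/117675 = 86479*(-I*√6/54) + 293579/117675 = -86479*I*√6/54 + 293579/117675 = 293579/117675 - 86479*I*√6/54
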